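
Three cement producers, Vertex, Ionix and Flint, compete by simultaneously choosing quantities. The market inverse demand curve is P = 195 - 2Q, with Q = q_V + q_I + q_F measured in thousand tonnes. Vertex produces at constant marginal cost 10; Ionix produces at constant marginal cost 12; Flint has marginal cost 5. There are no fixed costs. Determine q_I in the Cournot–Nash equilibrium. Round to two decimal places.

Vertex's profit: π_V = (195 - 2Q)q_V - (10q_V). Setting ∂π_V/∂q_V = 0: 185 - 4q_V - 2(q_I + q_F) = 0.
Ionix's first-order condition: 183 - 4q_I - 2(q_V + q_F) = 0.
Flint's profit: π_F = (195 - 2Q)q_F - (5q_F). Setting ∂π_F/∂q_F = 0: 190 - 4q_F - 2(q_V + q_I) = 0.
Adding the 3 first-order conditions: 558 − 8Q = 0, so Q = 279/4.
Back-substituting: q_V = (185 − 279/2)/2 = 91/4, q_I = (183 − 279/2)/2 = 87/4, q_F = (190 − 279/2)/2 = 101/4.

21.75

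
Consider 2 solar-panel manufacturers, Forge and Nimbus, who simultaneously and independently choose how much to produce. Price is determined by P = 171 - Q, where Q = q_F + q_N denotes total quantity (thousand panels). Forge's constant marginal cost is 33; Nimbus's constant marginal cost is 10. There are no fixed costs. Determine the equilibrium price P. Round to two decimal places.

71.33

Forge's profit: π_F = (171 - Q)q_F - (33q_F). Setting ∂π_F/∂q_F = 0: 138 - 2q_F - (q_N) = 0.
Nimbus's first-order condition: 161 - 2q_N - (q_F) = 0.
Best responses: q_F = (138 - q_N)/2, q_N = (161 - q_F)/2.
Substituting one into the other gives q_F = 115/3 and q_N = 184/3.
Total output Q = 299/3, so price P = 171 - 299/3 = 214/3.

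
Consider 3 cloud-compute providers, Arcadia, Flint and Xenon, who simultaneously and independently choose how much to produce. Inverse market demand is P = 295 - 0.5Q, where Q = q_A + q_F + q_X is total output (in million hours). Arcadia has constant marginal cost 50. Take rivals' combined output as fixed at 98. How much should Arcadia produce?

196

With rivals' combined output fixed at 98, Arcadia's profit is π_A = (295 - (1/2)·98 - (1/2)q_A)q_A - (50q_A) = (246 - (1/2)q_A)q_A - (50q_A).
∂π_A/∂q_A = 196 - q_A = 0, so q_A = 196.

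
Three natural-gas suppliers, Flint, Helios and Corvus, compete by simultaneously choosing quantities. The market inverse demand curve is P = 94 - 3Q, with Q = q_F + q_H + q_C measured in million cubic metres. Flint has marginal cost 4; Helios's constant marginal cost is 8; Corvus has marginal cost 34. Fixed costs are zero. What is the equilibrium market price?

35

Flint's profit: π_F = (94 - 3Q)q_F - (4q_F). Setting ∂π_F/∂q_F = 0: 90 - 6q_F - 3(q_H + q_C) = 0.
Helios's profit: π_H = (94 - 3Q)q_H - (8q_H). Setting ∂π_H/∂q_H = 0: 86 - 6q_H - 3(q_F + q_C) = 0.
Corvus's first-order condition: 60 - 6q_C - 3(q_F + q_H) = 0.
Adding the 3 first-order conditions: 236 − 12Q = 0, so Q = 59/3.
Back-substituting: q_F = (90 − 59)/3 = 31/3, q_H = (86 − 59)/3 = 9, q_C = (60 − 59)/3 = 1/3.
Total output Q = 59/3, so price P = 94 - 3·(59/3) = 35.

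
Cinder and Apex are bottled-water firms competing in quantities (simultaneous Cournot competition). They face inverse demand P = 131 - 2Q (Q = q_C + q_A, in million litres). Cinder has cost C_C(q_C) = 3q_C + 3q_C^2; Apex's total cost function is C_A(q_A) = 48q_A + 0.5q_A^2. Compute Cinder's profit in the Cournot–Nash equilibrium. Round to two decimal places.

Cinder's profit: π_C = (131 - 2Q)q_C - (3q_C + 3q_C²). Setting ∂π_C/∂q_C = 0: 128 - 10q_C - 2(q_A) = 0.
Apex's first-order condition: 83 - 5q_A - 2(q_C) = 0.
So q_C = (128 - 2q_A)/10 and q_A = (83 - 2q_C)/5.
Solving the pair: q_C = 237/23, q_A = 287/23.
Price P = 131 - 2·(524/23) = 1965/23.
Cinder's profit: (1965/23)·(237/23) - 3·(237/23) - 3(237/23)² = 530.8979.

530.90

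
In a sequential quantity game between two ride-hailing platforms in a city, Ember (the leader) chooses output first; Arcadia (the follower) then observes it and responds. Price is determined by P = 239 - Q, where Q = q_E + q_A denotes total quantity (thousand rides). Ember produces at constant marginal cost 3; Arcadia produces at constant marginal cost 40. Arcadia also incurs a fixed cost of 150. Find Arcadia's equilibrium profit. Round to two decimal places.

Solve by backward induction. Given q_E, the follower Arcadia maximises π_A = (239 - q_E - q_A)q_A - 40q_A.
Follower FOC: 199 - q_E - 2q_A = 0, so q_A(q_E) = (199 - q_E)/2.
Ember substitutes q_A(q_E) into its own profit: π_E = q_E(239 - q_E - (199 - q_E)/2) - 3q_E = (279/2 - (1/2)q_E)q_E - 3q_E.
Maximising: ∂π_E/∂q_E = 273/2 - q_E = 0, giving q_E = 273/2.
Then q_A = (199 - 273/2)/2 = 125/4.
Price P = 239 - 671/4 = 285/4.
Arcadia's profit: (285/4 - 40)·(125/4) - 150 = 826.5625.

826.56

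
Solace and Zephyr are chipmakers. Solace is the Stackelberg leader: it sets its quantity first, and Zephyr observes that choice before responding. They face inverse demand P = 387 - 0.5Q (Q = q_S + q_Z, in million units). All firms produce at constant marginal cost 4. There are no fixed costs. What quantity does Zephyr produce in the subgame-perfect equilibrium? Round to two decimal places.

191.50

Solve by backward induction. Given q_S, the follower Zephyr maximises π_Z = (387 - (1/2)q_S - (1/2)q_Z)q_Z - 4q_Z.
Follower FOC: 383 - (1/2)q_S - q_Z = 0, so q_Z(q_S) = (383 - (1/2)q_S).
Solace substitutes q_Z(q_S) into its own profit: π_S = q_S(387 - (1/2)q_S - (383 - (1/2)q_S)/2) - 4q_S = (391/2 - (1/4)q_S)q_S - 4q_S.
Maximising: ∂π_S/∂q_S = 383/2 - (1/2)q_S = 0, giving q_S = 383.
Then q_Z = (383 - (1/2)·383) = 383/2.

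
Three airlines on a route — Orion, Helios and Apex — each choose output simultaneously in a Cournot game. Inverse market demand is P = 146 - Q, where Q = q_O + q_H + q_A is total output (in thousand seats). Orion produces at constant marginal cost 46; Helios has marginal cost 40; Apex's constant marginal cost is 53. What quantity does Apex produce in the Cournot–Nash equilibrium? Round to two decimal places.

18.25

Orion's profit: π_O = (146 - Q)q_O - (46q_O). Setting ∂π_O/∂q_O = 0: 100 - 2q_O - (q_H + q_A) = 0.
Helios's profit: π_H = (146 - Q)q_H - (40q_H). Setting ∂π_H/∂q_H = 0: 106 - 2q_H - (q_O + q_A) = 0.
Apex's first-order condition: 93 - 2q_A - (q_O + q_H) = 0.
Summing all 3 equations gives 299 − 4Q = 0, hence Q = 299/4.
Back-substituting: q_O = (100 − 299/4) = 101/4, q_H = (106 − 299/4) = 125/4, q_A = (93 − 299/4) = 73/4.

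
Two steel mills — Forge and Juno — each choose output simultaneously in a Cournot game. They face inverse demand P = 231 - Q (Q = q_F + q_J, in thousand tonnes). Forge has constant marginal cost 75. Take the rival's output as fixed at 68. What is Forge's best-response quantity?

With the rival's output fixed at 68, Forge's profit is π_F = (231 - 68 - q_F)q_F - (75q_F) = (163 - q_F)q_F - (75q_F).
∂π_F/∂q_F = 88 - 2q_F = 0, so q_F = 44.

44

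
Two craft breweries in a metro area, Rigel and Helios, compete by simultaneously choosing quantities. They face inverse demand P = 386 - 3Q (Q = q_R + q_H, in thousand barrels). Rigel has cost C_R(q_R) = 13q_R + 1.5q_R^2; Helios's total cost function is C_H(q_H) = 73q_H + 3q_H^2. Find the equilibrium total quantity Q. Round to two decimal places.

52.88

Rigel's profit: π_R = (386 - 3Q)q_R - (13q_R + (3/2)q_R²). Setting ∂π_R/∂q_R = 0: 373 - 9q_R - 3(q_H) = 0.
Helios's first-order condition: 313 - 12q_H - 3(q_R) = 0.
Rearranging gives the reaction functions q_R = (373 - 3q_H)/9 and q_H = (313 - 3q_R)/12.
Substituting one into the other gives q_R = 393/11 and q_H = 566/33.
Total output Q = 393/11 + 566/33 = 1745/33.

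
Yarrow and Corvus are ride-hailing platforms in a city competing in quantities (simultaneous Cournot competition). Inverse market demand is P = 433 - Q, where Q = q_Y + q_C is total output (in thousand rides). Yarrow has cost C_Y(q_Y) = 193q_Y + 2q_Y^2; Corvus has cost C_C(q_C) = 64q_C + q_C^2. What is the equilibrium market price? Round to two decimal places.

321.48

Yarrow's profit: π_Y = (433 - Q)q_Y - (193q_Y + 2q_Y²). Setting ∂π_Y/∂q_Y = 0: 240 - 6q_Y - (q_C) = 0.
Corvus's profit: π_C = (433 - Q)q_C - (64q_C + q_C²). Setting ∂π_C/∂q_C = 0: 369 - 4q_C - (q_Y) = 0.
Rearranging gives the reaction functions q_Y = (240 - q_C)/6 and q_C = (369 - q_Y)/4.
Substituting one into the other gives q_Y = 591/23 and q_C = 1974/23.
Total output Q = 111.5217, so price P = 433 - 111.5217 = 321.4783.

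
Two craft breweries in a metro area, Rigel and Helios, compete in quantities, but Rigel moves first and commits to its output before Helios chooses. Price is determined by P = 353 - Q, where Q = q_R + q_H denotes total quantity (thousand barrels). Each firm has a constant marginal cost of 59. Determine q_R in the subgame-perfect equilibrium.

Solve by backward induction. Given q_R, the follower Helios maximises π_H = (353 - q_R - q_H)q_H - 59q_H.
Follower FOC: 294 - q_R - 2q_H = 0, so q_H(q_R) = (294 - q_R)/2.
The leader anticipates this reaction. Substituting into P = 353 - Q gives P = 206 - (1/2)q_R, so π_R = (206 - (1/2)q_R)q_R - 59q_R.
Maximising: ∂π_R/∂q_R = 147 - q_R = 0, giving q_R = 147.
Then q_H = (294 - 147)/2 = 147/2.

147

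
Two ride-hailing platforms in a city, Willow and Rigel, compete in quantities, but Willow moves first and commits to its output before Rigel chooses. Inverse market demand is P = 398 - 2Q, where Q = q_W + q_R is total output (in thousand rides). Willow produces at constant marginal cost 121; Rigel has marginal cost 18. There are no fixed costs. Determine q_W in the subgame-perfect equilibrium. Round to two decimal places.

Solve by backward induction. Given q_W, the follower Rigel maximises π_R = (398 - 2q_W - 2q_R)q_R - 18q_R.
Follower FOC: 380 - 2q_W - 4q_R = 0, so q_R(q_W) = (380 - 2q_W)/4.
Willow substitutes q_R(q_W) into its own profit: π_W = q_W(398 - 2q_W - (380 - 2q_W)/2) - 121q_W = (208 - q_W)q_W - 121q_W.
The leader's first-order condition 87 - 2q_W = 0 yields q_W = 87/2.
Then q_R = (380 - 2·(87/2))/4 = 293/4.

43.50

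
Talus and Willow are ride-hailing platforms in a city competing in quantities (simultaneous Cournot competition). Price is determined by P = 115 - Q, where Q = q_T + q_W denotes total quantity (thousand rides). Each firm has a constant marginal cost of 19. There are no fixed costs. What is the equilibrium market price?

51

Each firm earns π_i = (115 - Q)q_i - 19q_i.
Setting ∂π_i/∂q_i = 0 with rivals' quantities fixed: 96 - 2q_i - q_j = 0.
With identical firms every q_j equals q_i, so q_j = q_i and 96 = 3q_i, giving q_i = 32.
Total output Q = 64, so price P = 115 - 64 = 51.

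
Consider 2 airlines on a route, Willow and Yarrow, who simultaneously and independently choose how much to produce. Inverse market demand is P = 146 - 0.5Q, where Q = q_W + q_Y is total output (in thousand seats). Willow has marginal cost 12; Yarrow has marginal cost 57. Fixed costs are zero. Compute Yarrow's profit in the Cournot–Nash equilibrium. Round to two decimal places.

Willow's profit: π_W = (146 - 0.5Q)q_W - (12q_W). Setting ∂π_W/∂q_W = 0: 134 - q_W - (1/2)(q_Y) = 0.
Yarrow's first-order condition: 89 - q_Y - (1/2)(q_W) = 0.
Rearranging gives the reaction functions q_W = (134 - (1/2)q_Y) and q_Y = (89 - (1/2)q_W).
Solving the pair: q_W = 358/3, q_Y = 88/3.
Price P = 146 - (1/2)·(446/3) = 215/3.
Yarrow's profit: (215/3 - 57)·(88/3) = 430.2222.

430.22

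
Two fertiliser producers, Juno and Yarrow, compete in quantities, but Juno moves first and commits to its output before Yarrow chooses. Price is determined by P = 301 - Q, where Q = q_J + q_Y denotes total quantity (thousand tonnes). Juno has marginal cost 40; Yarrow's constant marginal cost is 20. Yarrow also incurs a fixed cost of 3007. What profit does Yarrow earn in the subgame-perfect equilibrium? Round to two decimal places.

3433.06

Solve by backward induction. Given q_J, the follower Yarrow maximises π_Y = (301 - q_J - q_Y)q_Y - 20q_Y.
Follower FOC: 281 - q_J - 2q_Y = 0, so q_Y(q_J) = (281 - q_J)/2.
The leader anticipates this reaction. Substituting into P = 301 - Q gives P = 321/2 - (1/2)q_J, so π_J = (321/2 - (1/2)q_J)q_J - 40q_J.
Leader FOC: 241/2 - q_J = 0, so q_J = 241/2.
Then q_Y = (281 - 241/2)/2 = 321/4.
Price P = 301 - 803/4 = 401/4.
Yarrow's profit: (401/4 - 20)·(321/4) - 3007 = 3433.0625.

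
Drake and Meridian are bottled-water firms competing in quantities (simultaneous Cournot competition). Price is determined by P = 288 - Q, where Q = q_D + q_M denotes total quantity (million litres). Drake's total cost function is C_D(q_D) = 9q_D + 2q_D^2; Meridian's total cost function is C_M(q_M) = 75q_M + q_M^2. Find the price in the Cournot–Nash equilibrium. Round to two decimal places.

Drake's profit: π_D = (288 - Q)q_D - (9q_D + 2q_D²). Setting ∂π_D/∂q_D = 0: 279 - 6q_D - (q_M) = 0.
Meridian's first-order condition: 213 - 4q_M - (q_D) = 0.
So q_D = (279 - q_M)/6 and q_M = (213 - q_D)/4.
Solving the pair: q_D = 903/23, q_M = 999/23.
Total output Q = 1902/23, so price P = 288 - 1902/23 = 205.3043.

205.30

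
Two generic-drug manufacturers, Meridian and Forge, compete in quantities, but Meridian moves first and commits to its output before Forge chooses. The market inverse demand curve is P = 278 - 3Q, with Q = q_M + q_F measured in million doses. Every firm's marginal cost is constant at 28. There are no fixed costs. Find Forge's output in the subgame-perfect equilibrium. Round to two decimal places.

20.83

The follower Forge best-responds to any q_M: π_F = (278 - 3Q)q_F - 28q_F.
Setting the follower's marginal profit to zero, 250 - 3q_M - 6q_F = 0, i.e. q_F = (250 - 3q_M)/6.
The leader anticipates this reaction. Substituting into P = 278 - 3Q gives P = 153 - (3/2)q_M, so π_M = (153 - (3/2)q_M)q_M - 28q_M.
The leader's first-order condition 125 - 3q_M = 0 yields q_M = 125/3.
Then q_F = (250 - 3·(125/3))/6 = 125/6.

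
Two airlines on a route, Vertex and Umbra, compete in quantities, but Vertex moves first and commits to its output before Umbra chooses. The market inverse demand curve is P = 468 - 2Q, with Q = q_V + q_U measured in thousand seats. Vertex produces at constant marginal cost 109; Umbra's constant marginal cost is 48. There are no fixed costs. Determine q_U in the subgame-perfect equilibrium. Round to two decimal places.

67.75

The follower Umbra best-responds to any q_V: π_U = (468 - 2Q)q_U - 48q_U.
Setting the follower's marginal profit to zero, 420 - 2q_V - 4q_U = 0, i.e. q_U = (420 - 2q_V)/4.
Vertex substitutes q_U(q_V) into its own profit: π_V = q_V(468 - 2q_V - (420 - 2q_V)/2) - 109q_V = (258 - q_V)q_V - 109q_V.
Maximising: ∂π_V/∂q_V = 149 - 2q_V = 0, giving q_V = 149/2.
Then q_U = (420 - 2·(149/2))/4 = 271/4.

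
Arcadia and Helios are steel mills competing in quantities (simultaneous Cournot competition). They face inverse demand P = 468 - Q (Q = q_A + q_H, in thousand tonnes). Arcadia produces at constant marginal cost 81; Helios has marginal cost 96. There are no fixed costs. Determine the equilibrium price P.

215

Arcadia's profit: π_A = (468 - Q)q_A - (81q_A). Setting ∂π_A/∂q_A = 0: 387 - 2q_A - (q_H) = 0.
Helios's first-order condition: 372 - 2q_H - (q_A) = 0.
So q_A = (387 - q_H)/2 and q_H = (372 - q_A)/2.
Solving the pair: q_A = 134, q_H = 119.
Total output Q = 253, so price P = 468 - 253 = 215.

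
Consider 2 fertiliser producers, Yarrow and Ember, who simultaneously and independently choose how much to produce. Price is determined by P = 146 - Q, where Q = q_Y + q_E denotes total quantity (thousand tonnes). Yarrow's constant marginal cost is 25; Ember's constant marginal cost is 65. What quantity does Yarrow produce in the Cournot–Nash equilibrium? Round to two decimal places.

Yarrow's profit: π_Y = (146 - Q)q_Y - (25q_Y). Setting ∂π_Y/∂q_Y = 0: 121 - 2q_Y - (q_E) = 0.
Ember's profit: π_E = (146 - Q)q_E - (65q_E). Setting ∂π_E/∂q_E = 0: 81 - 2q_E - (q_Y) = 0.
So q_Y = (121 - q_E)/2 and q_E = (81 - q_Y)/2.
Substituting one into the other gives q_Y = 161/3 and q_E = 41/3.

53.67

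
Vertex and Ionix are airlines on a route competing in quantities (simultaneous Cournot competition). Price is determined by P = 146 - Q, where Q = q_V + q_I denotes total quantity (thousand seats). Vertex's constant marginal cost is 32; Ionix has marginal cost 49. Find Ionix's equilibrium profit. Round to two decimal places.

711.11

Vertex's profit: π_V = (146 - Q)q_V - (32q_V). Setting ∂π_V/∂q_V = 0: 114 - 2q_V - (q_I) = 0.
Ionix's profit: π_I = (146 - Q)q_I - (49q_I). Setting ∂π_I/∂q_I = 0: 97 - 2q_I - (q_V) = 0.
Best responses: q_V = (114 - q_I)/2, q_I = (97 - q_V)/2.
Solving the pair: q_V = 131/3, q_I = 80/3.
Price P = 146 - 211/3 = 227/3.
Ionix's profit: (227/3 - 49)·(80/3) = 711.1111.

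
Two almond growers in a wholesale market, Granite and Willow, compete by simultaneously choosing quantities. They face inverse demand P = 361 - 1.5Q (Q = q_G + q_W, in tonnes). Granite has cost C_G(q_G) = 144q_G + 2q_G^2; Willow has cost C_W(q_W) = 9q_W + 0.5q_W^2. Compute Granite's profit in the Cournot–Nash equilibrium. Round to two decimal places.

Granite's profit: π_G = (361 - 1.5Q)q_G - (144q_G + 2q_G²). Setting ∂π_G/∂q_G = 0: 217 - 7q_G - (3/2)(q_W) = 0.
Willow's profit: π_W = (361 - 1.5Q)q_W - (9q_W + (1/2)q_W²). Setting ∂π_W/∂q_W = 0: 352 - 4q_W - (3/2)(q_G) = 0.
So q_G = (217 - (3/2)q_W)/7 and q_W = (352 - (3/2)q_G)/4.
Substituting one into the other gives q_G = 1360/103 and q_W = 83.0485.
Price P = 361 - (3/2)·96.2524 = 216.6214.
Granite's profit: 216.6214·(1360/103) - 144·(1360/103) - 2(1360/103)² = 610.1989.

610.20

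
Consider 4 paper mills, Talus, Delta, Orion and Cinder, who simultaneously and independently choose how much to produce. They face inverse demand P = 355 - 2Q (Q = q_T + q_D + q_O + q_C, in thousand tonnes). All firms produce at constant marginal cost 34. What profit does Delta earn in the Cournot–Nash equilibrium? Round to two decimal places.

A representative firm's profit is π_i = q_i(355 - 2Q) - 34q_i.
Setting ∂π_i/∂q_i = 0 with rivals' quantities fixed: 321 - 4q_i - 2·Σ_{j≠i} q_j = 0.
With identical firms every q_j equals q_i, so Σ_{j≠i} q_j = 3q_i and 321 = 10q_i, giving q_i = 321/10.
Price P = 355 - 2·(642/5) = 491/5.
Delta's profit: (491/5 - 34)·(321/10) = 2060.8200.

2060.82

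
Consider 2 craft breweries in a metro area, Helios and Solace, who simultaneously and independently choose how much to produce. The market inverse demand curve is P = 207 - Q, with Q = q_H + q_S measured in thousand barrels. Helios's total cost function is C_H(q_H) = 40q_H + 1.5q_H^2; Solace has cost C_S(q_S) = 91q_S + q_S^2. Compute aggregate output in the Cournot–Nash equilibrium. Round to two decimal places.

Helios's profit: π_H = (207 - Q)q_H - (40q_H + (3/2)q_H²). Setting ∂π_H/∂q_H = 0: 167 - 5q_H - (q_S) = 0.
Solace's profit: π_S = (207 - Q)q_S - (91q_S + q_S²). Setting ∂π_S/∂q_S = 0: 116 - 4q_S - (q_H) = 0.
Best responses: q_H = (167 - q_S)/5, q_S = (116 - q_H)/4.
Substituting one into the other gives q_H = 552/19 and q_S = 413/19.
Total output Q = 552/19 + 413/19 = 965/19.

50.79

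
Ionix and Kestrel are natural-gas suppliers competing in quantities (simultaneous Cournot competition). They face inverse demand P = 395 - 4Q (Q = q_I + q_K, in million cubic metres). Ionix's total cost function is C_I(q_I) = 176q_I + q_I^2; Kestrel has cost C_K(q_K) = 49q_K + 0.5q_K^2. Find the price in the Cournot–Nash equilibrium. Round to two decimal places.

Ionix's profit: π_I = (395 - 4Q)q_I - (176q_I + q_I²). Setting ∂π_I/∂q_I = 0: 219 - 10q_I - 4(q_K) = 0.
Kestrel's first-order condition: 346 - 9q_K - 4(q_I) = 0.
Rearranging gives the reaction functions q_I = (219 - 4q_K)/10 and q_K = (346 - 4q_I)/9.
Substituting one into the other gives q_I = 587/74 and q_K = 1292/37.
Total output Q = 42.8514, so price P = 395 - 4·42.8514 = 223.5946.

223.59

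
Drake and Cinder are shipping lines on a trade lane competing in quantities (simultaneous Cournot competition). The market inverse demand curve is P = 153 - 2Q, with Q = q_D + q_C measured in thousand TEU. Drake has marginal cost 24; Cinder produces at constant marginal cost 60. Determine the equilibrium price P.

79

Drake's profit: π_D = (153 - 2Q)q_D - (24q_D). Setting ∂π_D/∂q_D = 0: 129 - 4q_D - 2(q_C) = 0.
Cinder's profit: π_C = (153 - 2Q)q_C - (60q_C). Setting ∂π_C/∂q_C = 0: 93 - 4q_C - 2(q_D) = 0.
Rearranging gives the reaction functions q_D = (129 - 2q_C)/4 and q_C = (93 - 2q_D)/4.
Solving the pair: q_D = 55/2, q_C = 19/2.
Total output Q = 37, so price P = 153 - 2·37 = 79.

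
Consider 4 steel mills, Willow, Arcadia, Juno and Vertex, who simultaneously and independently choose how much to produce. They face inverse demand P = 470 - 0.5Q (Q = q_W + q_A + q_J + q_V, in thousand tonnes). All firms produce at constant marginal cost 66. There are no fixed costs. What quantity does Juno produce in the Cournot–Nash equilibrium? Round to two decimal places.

161.60

A representative firm's profit is π_i = q_i(470 - 0.5Q) - 66q_i.
First-order condition (treating rivals' output as given): 404 - q_i - (1/2)·Σ_{j≠i} q_j = 0.
With identical firms every q_j equals q_i, so Σ_{j≠i} q_j = 3q_i and 404 = (5/2)q_i, giving q_i = 808/5.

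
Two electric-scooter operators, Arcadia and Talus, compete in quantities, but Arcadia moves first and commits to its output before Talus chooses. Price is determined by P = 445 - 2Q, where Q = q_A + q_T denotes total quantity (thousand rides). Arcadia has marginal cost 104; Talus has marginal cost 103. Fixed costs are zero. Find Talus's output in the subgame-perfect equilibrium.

Solve by backward induction. Given q_A, the follower Talus maximises π_T = (445 - 2q_A - 2q_T)q_T - 103q_T.
Follower FOC: 342 - 2q_A - 4q_T = 0, so q_T(q_A) = (342 - 2q_A)/4.
The leader anticipates this reaction. Substituting into P = 445 - 2Q gives P = 274 - q_A, so π_A = (274 - q_A)q_A - 104q_A.
Leader FOC: 170 - 2q_A = 0, so q_A = 85.
Then q_T = (342 - 2·85)/4 = 43.

43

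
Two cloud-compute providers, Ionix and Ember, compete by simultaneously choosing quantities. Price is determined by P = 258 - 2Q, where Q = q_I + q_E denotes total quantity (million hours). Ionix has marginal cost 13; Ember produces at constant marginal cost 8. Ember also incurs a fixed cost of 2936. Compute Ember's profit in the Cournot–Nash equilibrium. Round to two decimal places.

676.50

Ionix's profit: π_I = (258 - 2Q)q_I - (13q_I). Setting ∂π_I/∂q_I = 0: 245 - 4q_I - 2(q_E) = 0.
Ember's profit: π_E = (258 - 2Q)q_E - (8q_E). Setting ∂π_E/∂q_E = 0: 250 - 4q_E - 2(q_I) = 0.
Best responses: q_I = (245 - 2q_E)/4, q_E = (250 - 2q_I)/4.
Solving the pair: q_I = 40, q_E = 85/2.
Price P = 258 - 2·(165/2) = 93.
Ember's profit: (93 - 8)·(85/2) - 2936 = 1353/2.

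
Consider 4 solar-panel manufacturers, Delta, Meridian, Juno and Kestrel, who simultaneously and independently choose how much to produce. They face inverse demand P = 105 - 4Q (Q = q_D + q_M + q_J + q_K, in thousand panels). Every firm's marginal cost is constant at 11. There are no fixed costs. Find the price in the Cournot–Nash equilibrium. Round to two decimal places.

Each firm earns π_i = (105 - 4Q)q_i - 11q_i.
First-order condition (treating rivals' output as given): 94 - 8q_i - 4·Σ_{j≠i} q_j = 0.
By symmetry each firm produces the same amount; substituting Σ_{j≠i} q_j = 3q_i yields q_i = 94/20 = 47/10.
Total output Q = 94/5, so price P = 105 - 4·(94/5) = 149/5.

29.80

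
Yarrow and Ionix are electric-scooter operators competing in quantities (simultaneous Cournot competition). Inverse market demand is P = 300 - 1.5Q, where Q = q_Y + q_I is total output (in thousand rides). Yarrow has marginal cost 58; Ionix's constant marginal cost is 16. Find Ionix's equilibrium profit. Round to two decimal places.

7872.30

Yarrow's profit: π_Y = (300 - 1.5Q)q_Y - (58q_Y). Setting ∂π_Y/∂q_Y = 0: 242 - 3q_Y - (3/2)(q_I) = 0.
Ionix's profit: π_I = (300 - 1.5Q)q_I - (16q_I). Setting ∂π_I/∂q_I = 0: 284 - 3q_I - (3/2)(q_Y) = 0.
So q_Y = (242 - (3/2)q_I)/3 and q_I = (284 - (3/2)q_Y)/3.
Substituting one into the other gives q_Y = 400/9 and q_I = 652/9.
Price P = 300 - (3/2)·(1052/9) = 374/3.
Ionix's profit: (374/3 - 16)·(652/9) = 7872.2963.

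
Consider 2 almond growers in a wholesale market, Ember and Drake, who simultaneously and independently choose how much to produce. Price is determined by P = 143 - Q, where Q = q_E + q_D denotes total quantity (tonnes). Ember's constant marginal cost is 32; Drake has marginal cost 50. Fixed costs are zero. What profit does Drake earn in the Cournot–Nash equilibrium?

625

Ember's profit: π_E = (143 - Q)q_E - (32q_E). Setting ∂π_E/∂q_E = 0: 111 - 2q_E - (q_D) = 0.
Drake's profit: π_D = (143 - Q)q_D - (50q_D). Setting ∂π_D/∂q_D = 0: 93 - 2q_D - (q_E) = 0.
Rearranging gives the reaction functions q_E = (111 - q_D)/2 and q_D = (93 - q_E)/2.
Solving the pair: q_E = 43, q_D = 25.
Price P = 143 - 68 = 75.
Drake's profit: (75 - 50)·25 = 625.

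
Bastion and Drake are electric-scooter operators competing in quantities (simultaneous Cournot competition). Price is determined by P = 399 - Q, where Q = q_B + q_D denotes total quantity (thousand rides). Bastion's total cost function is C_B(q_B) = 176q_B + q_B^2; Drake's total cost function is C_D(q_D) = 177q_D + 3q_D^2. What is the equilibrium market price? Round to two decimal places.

Bastion's profit: π_B = (399 - Q)q_B - (176q_B + q_B²). Setting ∂π_B/∂q_B = 0: 223 - 4q_B - (q_D) = 0.
Drake's first-order condition: 222 - 8q_D - (q_B) = 0.
Best responses: q_B = (223 - q_D)/4, q_D = (222 - q_B)/8.
Solving the pair: q_B = 1562/31, q_D = 665/31.
Total output Q = 71.8387, so price P = 399 - 71.8387 = 327.1613.

327.16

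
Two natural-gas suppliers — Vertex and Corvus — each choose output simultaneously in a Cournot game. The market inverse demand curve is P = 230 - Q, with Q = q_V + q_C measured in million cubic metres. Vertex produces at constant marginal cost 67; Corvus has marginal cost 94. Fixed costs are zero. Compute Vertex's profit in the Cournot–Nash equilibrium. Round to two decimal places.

Vertex's profit: π_V = (230 - Q)q_V - (67q_V). Setting ∂π_V/∂q_V = 0: 163 - 2q_V - (q_C) = 0.
Corvus's profit: π_C = (230 - Q)q_C - (94q_C). Setting ∂π_C/∂q_C = 0: 136 - 2q_C - (q_V) = 0.
Best responses: q_V = (163 - q_C)/2, q_C = (136 - q_V)/2.
Substituting one into the other gives q_V = 190/3 and q_C = 109/3.
Price P = 230 - 299/3 = 391/3.
Vertex's profit: (391/3 - 67)·(190/3) = 4011.1111.

4011.11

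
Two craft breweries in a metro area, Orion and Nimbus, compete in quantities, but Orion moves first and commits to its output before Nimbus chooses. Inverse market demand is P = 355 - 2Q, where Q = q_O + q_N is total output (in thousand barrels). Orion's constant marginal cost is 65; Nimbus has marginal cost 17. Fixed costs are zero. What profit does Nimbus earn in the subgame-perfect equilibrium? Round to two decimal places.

Solve by backward induction. Given q_O, the follower Nimbus maximises π_N = (355 - 2q_O - 2q_N)q_N - 17q_N.
Setting the follower's marginal profit to zero, 338 - 2q_O - 4q_N = 0, i.e. q_N = (338 - 2q_O)/4.
The leader anticipates this reaction. Substituting into P = 355 - 2Q gives P = 186 - q_O, so π_O = (186 - q_O)q_O - 65q_O.
The leader's first-order condition 121 - 2q_O = 0 yields q_O = 121/2.
Then q_N = (338 - 2·(121/2))/4 = 217/4.
Price P = 355 - 2·(459/4) = 251/2.
Nimbus's profit: (251/2 - 17)·(217/4) = 5886.1250.

5886.13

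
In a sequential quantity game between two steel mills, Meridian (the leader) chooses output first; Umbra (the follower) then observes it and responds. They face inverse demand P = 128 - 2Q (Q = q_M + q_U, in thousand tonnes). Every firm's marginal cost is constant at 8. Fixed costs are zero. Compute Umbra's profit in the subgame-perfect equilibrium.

450

Solve by backward induction. Given q_M, the follower Umbra maximises π_U = (128 - 2q_M - 2q_U)q_U - 8q_U.
Setting the follower's marginal profit to zero, 120 - 2q_M - 4q_U = 0, i.e. q_U = (120 - 2q_M)/4.
The leader anticipates this reaction. Substituting into P = 128 - 2Q gives P = 68 - q_M, so π_M = (68 - q_M)q_M - 8q_M.
Leader FOC: 60 - 2q_M = 0, so q_M = 30.
Then q_U = (120 - 2·30)/4 = 15.
Price P = 128 - 2·45 = 38.
Umbra's profit: (38 - 8)·15 = 450.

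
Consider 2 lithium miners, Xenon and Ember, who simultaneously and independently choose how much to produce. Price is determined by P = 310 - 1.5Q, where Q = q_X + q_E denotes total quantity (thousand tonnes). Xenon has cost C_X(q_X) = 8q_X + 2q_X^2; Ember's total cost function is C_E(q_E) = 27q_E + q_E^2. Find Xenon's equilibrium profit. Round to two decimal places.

Xenon's profit: π_X = (310 - 1.5Q)q_X - (8q_X + 2q_X²). Setting ∂π_X/∂q_X = 0: 302 - 7q_X - (3/2)(q_E) = 0.
Ember's first-order condition: 283 - 5q_E - (3/2)(q_X) = 0.
So q_X = (302 - (3/2)q_E)/7 and q_E = (283 - (3/2)q_X)/5.
Substituting one into the other gives q_X = 33.1450 and q_E = 46.6565.
Price P = 310 - (3/2)·79.8015 = 190.2977.
Xenon's profit: 190.2977·33.1450 - 8·33.1450 - 2·33.1450² = 3845.0774.

3845.08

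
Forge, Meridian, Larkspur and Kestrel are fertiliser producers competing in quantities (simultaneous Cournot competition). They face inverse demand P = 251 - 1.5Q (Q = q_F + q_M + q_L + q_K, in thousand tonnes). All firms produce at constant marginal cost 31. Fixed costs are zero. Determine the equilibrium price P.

75

A representative firm's profit is π_i = q_i(251 - 1.5Q) - 31q_i.
Setting ∂π_i/∂q_i = 0 with rivals' quantities fixed: 220 - 3q_i - (3/2)·Σ_{j≠i} q_j = 0.
With identical firms every q_j equals q_i, so Σ_{j≠i} q_j = 3q_i and 220 = (15/2)q_i, giving q_i = 88/3.
Total output Q = 352/3, so price P = 251 - (3/2)·(352/3) = 75.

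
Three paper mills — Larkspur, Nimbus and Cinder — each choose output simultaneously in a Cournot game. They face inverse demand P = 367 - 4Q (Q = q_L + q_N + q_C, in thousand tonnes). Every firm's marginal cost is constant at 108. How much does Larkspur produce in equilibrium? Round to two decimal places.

Each firm earns π_i = (367 - 4Q)q_i - 108q_i.
Setting ∂π_i/∂q_i = 0 with rivals' quantities fixed: 259 - 8q_i - 4·Σ_{j≠i} q_j = 0.
By symmetry each firm produces the same amount; substituting Σ_{j≠i} q_j = 2q_i yields q_i = 259/16.

16.19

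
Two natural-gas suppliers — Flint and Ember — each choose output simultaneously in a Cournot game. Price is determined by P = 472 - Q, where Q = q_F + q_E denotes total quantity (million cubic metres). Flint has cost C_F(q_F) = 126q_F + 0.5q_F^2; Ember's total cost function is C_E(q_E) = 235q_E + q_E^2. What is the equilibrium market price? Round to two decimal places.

Flint's profit: π_F = (472 - Q)q_F - (126q_F + (1/2)q_F²). Setting ∂π_F/∂q_F = 0: 346 - 3q_F - (q_E) = 0.
Ember's profit: π_E = (472 - Q)q_E - (235q_E + q_E²). Setting ∂π_E/∂q_E = 0: 237 - 4q_E - (q_F) = 0.
Best responses: q_F = (346 - q_E)/3, q_E = (237 - q_F)/4.
Substituting one into the other gives q_F = 1147/11 and q_E = 365/11.
Total output Q = 1512/11, so price P = 472 - 1512/11 = 334.5455.

334.55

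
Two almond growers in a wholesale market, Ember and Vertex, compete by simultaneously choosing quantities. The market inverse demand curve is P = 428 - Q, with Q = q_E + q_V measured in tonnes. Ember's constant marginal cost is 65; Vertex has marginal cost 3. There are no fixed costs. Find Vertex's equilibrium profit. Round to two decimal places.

26352.11

Ember's profit: π_E = (428 - Q)q_E - (65q_E). Setting ∂π_E/∂q_E = 0: 363 - 2q_E - (q_V) = 0.
Vertex's profit: π_V = (428 - Q)q_V - (3q_V). Setting ∂π_V/∂q_V = 0: 425 - 2q_V - (q_E) = 0.
Rearranging gives the reaction functions q_E = (363 - q_V)/2 and q_V = (425 - q_E)/2.
Solving the pair: q_E = 301/3, q_V = 487/3.
Price P = 428 - 788/3 = 496/3.
Vertex's profit: (496/3 - 3)·(487/3) = 26352.1111.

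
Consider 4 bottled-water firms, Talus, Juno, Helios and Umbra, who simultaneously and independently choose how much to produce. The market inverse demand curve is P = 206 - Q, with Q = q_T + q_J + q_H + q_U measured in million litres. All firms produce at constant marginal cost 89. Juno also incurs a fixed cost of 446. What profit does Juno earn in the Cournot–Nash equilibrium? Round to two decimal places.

Each firm earns π_i = (206 - Q)q_i - 89q_i.
Setting ∂π_i/∂q_i = 0 with rivals' quantities fixed: 117 - 2q_i - Σ_{j≠i} q_j = 0.
By symmetry each firm produces the same amount; substituting Σ_{j≠i} q_j = 3q_i yields q_i = 117/5.
Price P = 206 - 468/5 = 562/5.
Juno's profit: (562/5 - 89)·(117/5) - 446 = 101.5600.

101.56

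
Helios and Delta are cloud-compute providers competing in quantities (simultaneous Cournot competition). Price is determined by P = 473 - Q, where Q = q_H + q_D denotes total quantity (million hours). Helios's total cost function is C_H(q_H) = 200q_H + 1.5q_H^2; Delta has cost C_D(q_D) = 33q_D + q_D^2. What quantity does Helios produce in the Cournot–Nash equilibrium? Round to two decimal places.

Helios's profit: π_H = (473 - Q)q_H - (200q_H + (3/2)q_H²). Setting ∂π_H/∂q_H = 0: 273 - 5q_H - (q_D) = 0.
Delta's profit: π_D = (473 - Q)q_D - (33q_D + q_D²). Setting ∂π_D/∂q_D = 0: 440 - 4q_D - (q_H) = 0.
Rearranging gives the reaction functions q_H = (273 - q_D)/5 and q_D = (440 - q_H)/4.
Solving the pair: q_H = 652/19, q_D = 1927/19.

34.32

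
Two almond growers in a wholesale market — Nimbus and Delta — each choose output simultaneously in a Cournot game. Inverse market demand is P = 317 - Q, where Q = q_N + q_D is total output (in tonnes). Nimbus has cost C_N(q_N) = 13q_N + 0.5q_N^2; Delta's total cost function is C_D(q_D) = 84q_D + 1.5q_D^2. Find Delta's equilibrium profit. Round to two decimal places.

Nimbus's profit: π_N = (317 - Q)q_N - (13q_N + (1/2)q_N²). Setting ∂π_N/∂q_N = 0: 304 - 3q_N - (q_D) = 0.
Delta's first-order condition: 233 - 5q_D - (q_N) = 0.
Best responses: q_N = (304 - q_D)/3, q_D = (233 - q_N)/5.
Solving the pair: q_N = 1287/14, q_D = 395/14.
Price P = 317 - 841/7 = 1378/7.
Delta's profit: (1378/7)·(395/14) - 84·(395/14) - (3/2)(395/14)² = 1990.1148.

1990.11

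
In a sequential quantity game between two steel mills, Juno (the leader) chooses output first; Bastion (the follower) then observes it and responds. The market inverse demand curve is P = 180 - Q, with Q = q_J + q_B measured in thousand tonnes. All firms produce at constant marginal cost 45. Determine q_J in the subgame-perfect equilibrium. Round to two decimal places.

67.50

Solve by backward induction. Given q_J, the follower Bastion maximises π_B = (180 - q_J - q_B)q_B - 45q_B.
Setting the follower's marginal profit to zero, 135 - q_J - 2q_B = 0, i.e. q_B = (135 - q_J)/2.
The leader anticipates this reaction. Substituting into P = 180 - Q gives P = 225/2 - (1/2)q_J, so π_J = (225/2 - (1/2)q_J)q_J - 45q_J.
Maximising: ∂π_J/∂q_J = 135/2 - q_J = 0, giving q_J = 135/2.
Then q_B = (135 - 135/2)/2 = 135/4.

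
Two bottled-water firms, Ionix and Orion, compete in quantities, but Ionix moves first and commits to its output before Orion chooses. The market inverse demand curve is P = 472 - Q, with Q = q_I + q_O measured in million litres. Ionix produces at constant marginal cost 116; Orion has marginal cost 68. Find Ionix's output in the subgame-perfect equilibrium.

Solve by backward induction. Given q_I, the follower Orion maximises π_O = (472 - q_I - q_O)q_O - 68q_O.
Setting the follower's marginal profit to zero, 404 - q_I - 2q_O = 0, i.e. q_O = (404 - q_I)/2.
Ionix substitutes q_O(q_I) into its own profit: π_I = q_I(472 - q_I - (404 - q_I)/2) - 116q_I = (270 - (1/2)q_I)q_I - 116q_I.
The leader's first-order condition 154 - q_I = 0 yields q_I = 154.
Then q_O = (404 - 154)/2 = 125.

154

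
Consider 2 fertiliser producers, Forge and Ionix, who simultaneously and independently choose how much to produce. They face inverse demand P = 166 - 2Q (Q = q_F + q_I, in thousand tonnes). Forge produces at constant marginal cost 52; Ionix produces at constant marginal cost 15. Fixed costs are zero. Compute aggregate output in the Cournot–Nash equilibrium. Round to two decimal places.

44.17

Forge's profit: π_F = (166 - 2Q)q_F - (52q_F). Setting ∂π_F/∂q_F = 0: 114 - 4q_F - 2(q_I) = 0.
Ionix's first-order condition: 151 - 4q_I - 2(q_F) = 0.
Rearranging gives the reaction functions q_F = (114 - 2q_I)/4 and q_I = (151 - 2q_F)/4.
Substituting one into the other gives q_F = 77/6 and q_I = 94/3.
Total output Q = 77/6 + 94/3 = 265/6.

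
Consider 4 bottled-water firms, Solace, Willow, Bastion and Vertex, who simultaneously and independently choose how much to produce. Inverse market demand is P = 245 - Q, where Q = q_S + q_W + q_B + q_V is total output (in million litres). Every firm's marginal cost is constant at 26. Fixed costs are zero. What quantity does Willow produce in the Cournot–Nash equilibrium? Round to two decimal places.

43.80

A representative firm's profit is π_i = q_i(245 - Q) - 26q_i.
First-order condition (treating rivals' output as given): 219 - 2q_i - Σ_{j≠i} q_j = 0.
By symmetry each firm produces the same amount; substituting Σ_{j≠i} q_j = 3q_i yields q_i = 219/5.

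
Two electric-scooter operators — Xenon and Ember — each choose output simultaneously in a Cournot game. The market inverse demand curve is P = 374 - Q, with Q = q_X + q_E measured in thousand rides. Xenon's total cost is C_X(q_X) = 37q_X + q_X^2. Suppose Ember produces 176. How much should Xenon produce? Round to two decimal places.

With the rival's output fixed at 176, Xenon's profit is π_X = (374 - 176 - q_X)q_X - (37q_X + q_X²) = (198 - q_X)q_X - (37q_X + q_X²).
∂π_X/∂q_X = 161 - 4q_X = 0, so q_X = 161/4.

40.25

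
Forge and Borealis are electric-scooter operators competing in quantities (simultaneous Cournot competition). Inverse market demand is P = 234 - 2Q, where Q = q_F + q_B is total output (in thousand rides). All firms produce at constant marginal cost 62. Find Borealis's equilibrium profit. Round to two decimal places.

A representative firm's profit is π_i = q_i(234 - 2Q) - 62q_i.
Setting ∂π_i/∂q_i = 0 with rivals' quantities fixed: 172 - 4q_i - 2q_j = 0.
With identical firms every q_j equals q_i, so q_j = q_i and 172 = 6q_i, giving q_i = 86/3.
Price P = 234 - 2·(172/3) = 358/3.
Borealis's profit: (358/3 - 62)·(86/3) = 1643.5556.

1643.56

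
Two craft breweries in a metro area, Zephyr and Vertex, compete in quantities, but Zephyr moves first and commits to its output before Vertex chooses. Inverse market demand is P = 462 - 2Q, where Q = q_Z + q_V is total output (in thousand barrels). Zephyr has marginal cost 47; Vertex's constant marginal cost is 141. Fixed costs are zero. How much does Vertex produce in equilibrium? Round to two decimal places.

The follower Vertex best-responds to any q_Z: π_V = (462 - 2Q)q_V - 141q_V.
Setting the follower's marginal profit to zero, 321 - 2q_Z - 4q_V = 0, i.e. q_V = (321 - 2q_Z)/4.
The leader anticipates this reaction. Substituting into P = 462 - 2Q gives P = 603/2 - q_Z, so π_Z = (603/2 - q_Z)q_Z - 47q_Z.
Leader FOC: 509/2 - 2q_Z = 0, so q_Z = 509/4.
Then q_V = (321 - 2·(509/4))/4 = 133/8.

16.63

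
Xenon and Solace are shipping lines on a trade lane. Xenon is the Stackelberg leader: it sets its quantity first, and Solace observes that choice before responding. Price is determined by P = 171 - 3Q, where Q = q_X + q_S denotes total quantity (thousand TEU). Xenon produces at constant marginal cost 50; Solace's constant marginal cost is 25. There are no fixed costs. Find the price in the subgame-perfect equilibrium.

74

Solve by backward induction. Given q_X, the follower Solace maximises π_S = (171 - 3q_X - 3q_S)q_S - 25q_S.
∂π_S/∂q_S = 146 - 3q_X - 6q_S = 0 gives the reaction function q_S = (146 - 3q_X)/6.
Xenon substitutes q_S(q_X) into its own profit: π_X = q_X(171 - 3q_X - (146 - 3q_X)/2) - 50q_X = (98 - (3/2)q_X)q_X - 50q_X.
Leader FOC: 48 - 3q_X = 0, so q_X = 16.
Then q_S = (146 - 3·16)/6 = 49/3.
Total output Q = 97/3, so price P = 171 - 3·(97/3) = 74.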